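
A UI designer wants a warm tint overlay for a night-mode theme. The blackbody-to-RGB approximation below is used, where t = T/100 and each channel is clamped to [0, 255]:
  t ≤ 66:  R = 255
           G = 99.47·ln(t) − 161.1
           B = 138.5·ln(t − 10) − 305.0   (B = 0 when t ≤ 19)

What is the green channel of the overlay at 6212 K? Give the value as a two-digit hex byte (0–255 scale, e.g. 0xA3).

t = 6212/100 = 62.12; the t ≤ 66 branch applies.
G = 99.47·ln 62.12 − 161.1 = 99.47·4.1291 − 161.1 = 249.618.
Rounded: 250; in hex, 0xFA.

0xFA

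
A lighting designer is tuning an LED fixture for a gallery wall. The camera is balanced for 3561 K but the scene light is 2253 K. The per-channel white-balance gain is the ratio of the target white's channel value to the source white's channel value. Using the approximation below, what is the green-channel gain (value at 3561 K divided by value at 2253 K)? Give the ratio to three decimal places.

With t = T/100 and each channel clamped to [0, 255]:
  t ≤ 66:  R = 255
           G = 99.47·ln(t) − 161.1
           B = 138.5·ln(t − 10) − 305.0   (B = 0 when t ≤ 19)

At 2253 K (t = 22.53):
  G = 99.47·ln 22.53 − 161.1 = 99.47·3.1148 − 161.1 = 148.734.
At 3561 K (t = 35.61):
  G = 99.47·ln 35.61 − 161.1 = 99.47·3.5726 − 161.1 = 194.269.
Gain = 194.269 / 148.734 = 1.3062 → 1.306.

1.306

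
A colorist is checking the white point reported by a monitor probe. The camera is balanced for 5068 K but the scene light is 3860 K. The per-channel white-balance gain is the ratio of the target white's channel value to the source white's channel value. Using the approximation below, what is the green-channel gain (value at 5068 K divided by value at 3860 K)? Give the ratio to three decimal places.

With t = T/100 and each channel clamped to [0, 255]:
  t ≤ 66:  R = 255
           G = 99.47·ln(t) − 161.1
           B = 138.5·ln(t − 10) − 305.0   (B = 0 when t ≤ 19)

At 3860 K (t = 38.6):
  G = 99.47·ln 38.6 − 161.1 = 99.47·3.6533 − 161.1 = 202.289.
At 5068 K (t = 50.68):
  G = 99.47·ln 50.68 − 161.1 = 99.47·3.9255 − 161.1 = 229.373.
Gain = 229.373 / 202.289 = 1.1339 → 1.134.

1.134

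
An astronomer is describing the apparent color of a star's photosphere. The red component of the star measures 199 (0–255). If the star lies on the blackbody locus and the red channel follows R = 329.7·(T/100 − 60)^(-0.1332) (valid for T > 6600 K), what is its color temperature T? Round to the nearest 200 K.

(t − 60)^(-0.1332) = 199/329.7 = 0.60358.
t − 60 = 0.60358^(1/-0.1332) = 0.60358^(-7.508) = 44.273, so t = 104.273.
T = 100·t = 10427 K → 10400 K to the nearest 200 K.

10400 K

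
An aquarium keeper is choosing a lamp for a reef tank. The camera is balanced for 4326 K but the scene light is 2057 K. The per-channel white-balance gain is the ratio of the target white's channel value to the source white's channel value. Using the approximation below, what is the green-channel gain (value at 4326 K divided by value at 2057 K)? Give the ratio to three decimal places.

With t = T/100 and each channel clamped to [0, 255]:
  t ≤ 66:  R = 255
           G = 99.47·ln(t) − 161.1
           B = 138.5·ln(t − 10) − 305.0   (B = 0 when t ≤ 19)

At 2057 K (t = 20.57):
  G = 99.47·ln 20.57 − 161.1 = 99.47·3.0238 − 161.1 = 139.681.
At 4326 K (t = 43.26):
  G = 99.47·ln 43.26 − 161.1 = 99.47·3.7672 − 161.1 = 213.626.
Gain = 213.626 / 139.681 = 1.5294 → 1.529.

1.529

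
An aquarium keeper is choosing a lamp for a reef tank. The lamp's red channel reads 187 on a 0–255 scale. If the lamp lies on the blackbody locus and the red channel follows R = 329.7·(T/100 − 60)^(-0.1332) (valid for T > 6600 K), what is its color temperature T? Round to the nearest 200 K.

(t − 60)^(-0.1332) = 187/329.7 = 0.56718.
t − 60 = 0.56718^(1/-0.1332) = 0.56718^(-7.508) = 70.620, so t = 130.620.
T = 100·t = 13062 K → 13000 K to the nearest 200 K.

13000 K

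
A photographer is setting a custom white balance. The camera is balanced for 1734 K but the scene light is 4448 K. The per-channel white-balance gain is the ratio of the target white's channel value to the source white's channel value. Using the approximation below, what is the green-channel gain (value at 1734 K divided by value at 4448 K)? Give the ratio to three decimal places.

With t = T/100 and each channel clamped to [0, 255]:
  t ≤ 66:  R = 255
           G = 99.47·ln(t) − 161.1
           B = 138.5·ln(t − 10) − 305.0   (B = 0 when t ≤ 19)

At 4448 K (t = 44.48):
  G = 99.47·ln 44.48 − 161.1 = 99.47·3.7950 − 161.1 = 216.393.
At 1734 K (t = 17.34):
  G = 99.47·ln 17.34 − 161.1 = 99.47·2.8530 − 161.1 = 122.689.
Gain = 122.689 / 216.393 = 0.5670 → 0.567.

0.567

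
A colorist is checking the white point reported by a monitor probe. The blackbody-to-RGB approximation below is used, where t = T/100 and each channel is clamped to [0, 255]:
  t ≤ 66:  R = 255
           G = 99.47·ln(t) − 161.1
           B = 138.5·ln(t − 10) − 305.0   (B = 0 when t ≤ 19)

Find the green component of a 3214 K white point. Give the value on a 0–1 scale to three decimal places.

t = 3214/100 = 32.14; the t ≤ 66 branch applies.
G = 99.47·ln 32.14 − 161.1 = 99.47·3.4701 − 161.1 = 184.071.
On a 0–1 scale: 184.071/255 = 0.7218 → 0.722.

0.722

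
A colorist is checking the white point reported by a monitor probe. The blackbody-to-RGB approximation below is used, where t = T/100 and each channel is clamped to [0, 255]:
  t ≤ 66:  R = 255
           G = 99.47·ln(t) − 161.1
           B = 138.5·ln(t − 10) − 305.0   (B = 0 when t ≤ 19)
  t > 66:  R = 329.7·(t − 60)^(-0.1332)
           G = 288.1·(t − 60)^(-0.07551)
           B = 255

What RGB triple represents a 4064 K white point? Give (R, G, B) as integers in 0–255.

t = 4064/100 = 40.64; the t ≤ 66 branch applies.
R = 255 by definition for t ≤ 66.
G = 99.47·ln 40.64 − 161.1 = 99.47·3.7048 − 161.1 = 207.412.
B = 138.5·ln(40.64 − 10) − 305.0 = 138.5·ln 30.64 − 305.0 = 138.5·3.4223 − 305.0 = 168.989.
Rounded: (255, 207, 169).

(255, 207, 169)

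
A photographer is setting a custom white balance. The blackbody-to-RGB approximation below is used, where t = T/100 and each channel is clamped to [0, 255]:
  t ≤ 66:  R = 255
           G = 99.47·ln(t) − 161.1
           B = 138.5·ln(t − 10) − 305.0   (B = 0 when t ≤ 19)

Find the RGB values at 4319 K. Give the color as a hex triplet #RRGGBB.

#FFD5B4

t = 4319/100 = 43.19; the t ≤ 66 branch applies.
R = 255 by definition for t ≤ 66.
G = 99.47·ln 43.19 − 161.1 = 99.47·3.7656 − 161.1 = 213.465.
B = 138.5·ln(43.19 − 10) − 305.0 = 138.5·ln 33.19 − 305.0 = 138.5·3.5022 − 305.0 = 180.061.
Rounded: (255, 213, 180).
In hex: #FFD5B4.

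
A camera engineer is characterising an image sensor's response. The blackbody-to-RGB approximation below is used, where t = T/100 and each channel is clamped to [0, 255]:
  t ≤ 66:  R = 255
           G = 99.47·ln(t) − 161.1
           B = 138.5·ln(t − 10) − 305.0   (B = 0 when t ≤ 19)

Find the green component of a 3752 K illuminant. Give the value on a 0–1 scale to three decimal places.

0.782

t = 3752/100 = 37.52; the t ≤ 66 branch applies.
G = 99.47·ln 37.52 − 161.1 = 99.47·3.6249 − 161.1 = 199.466.
On a 0–1 scale: 199.466/255 = 0.7822 → 0.782.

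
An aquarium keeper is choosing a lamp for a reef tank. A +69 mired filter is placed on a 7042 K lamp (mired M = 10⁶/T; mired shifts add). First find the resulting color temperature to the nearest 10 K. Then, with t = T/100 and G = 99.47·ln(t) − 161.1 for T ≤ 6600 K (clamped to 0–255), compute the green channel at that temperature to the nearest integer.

223

M_in = 10⁶/7042 = 142.01; M_out = 142.01 + (+69) = 211.01.
T_out = 10⁶/211.01 = 4739.2 K → 4740 K; t = 47.4.
G = 99.47·ln 47.4 − 161.1 = 99.47·3.8586 − 161.1 = 222.717.
Rounded: 223.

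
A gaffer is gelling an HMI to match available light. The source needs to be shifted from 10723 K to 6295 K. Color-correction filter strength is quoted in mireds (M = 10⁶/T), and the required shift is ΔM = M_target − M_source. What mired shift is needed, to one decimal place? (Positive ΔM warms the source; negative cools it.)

M_source = 10⁶/10723 = 93.257; M_target = 10⁶/6295 = 158.856.
ΔM = 158.856 − 93.257 = 65.599 → +65.6 mireds, a warming shift.

+65.6 mireds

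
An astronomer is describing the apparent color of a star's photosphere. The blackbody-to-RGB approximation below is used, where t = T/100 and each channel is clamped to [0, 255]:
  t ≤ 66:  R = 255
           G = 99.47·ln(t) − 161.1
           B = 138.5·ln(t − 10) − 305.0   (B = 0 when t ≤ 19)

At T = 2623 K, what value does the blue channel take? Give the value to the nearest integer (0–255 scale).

81

t = 2623/100 = 26.23; the t ≤ 66 branch applies.
B = 138.5·ln(26.23 − 10) − 305.0 = 138.5·ln 16.23 − 305.0 = 138.5·2.7869 − 305.0 = 80.980.
Rounded: 81.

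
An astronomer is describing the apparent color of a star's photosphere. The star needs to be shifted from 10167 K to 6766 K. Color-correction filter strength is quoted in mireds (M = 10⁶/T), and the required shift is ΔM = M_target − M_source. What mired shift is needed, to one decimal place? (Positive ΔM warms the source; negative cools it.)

+49.4 mireds

M_source = 10⁶/10167 = 98.357; M_target = 10⁶/6766 = 147.798.
ΔM = 147.798 − 98.357 = 49.440 → +49.4 mireds, a warming shift.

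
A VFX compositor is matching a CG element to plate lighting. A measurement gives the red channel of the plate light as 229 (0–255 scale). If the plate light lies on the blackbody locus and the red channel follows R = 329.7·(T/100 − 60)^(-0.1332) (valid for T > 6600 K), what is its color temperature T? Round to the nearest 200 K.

(t − 60)^(-0.1332) = 229/329.7 = 0.69457.
t − 60 = 0.69457^(1/-0.1332) = 0.69457^(-7.508) = 15.428, so t = 75.428.
T = 100·t = 7543 K → 7600 K to the nearest 200 K.

7600 K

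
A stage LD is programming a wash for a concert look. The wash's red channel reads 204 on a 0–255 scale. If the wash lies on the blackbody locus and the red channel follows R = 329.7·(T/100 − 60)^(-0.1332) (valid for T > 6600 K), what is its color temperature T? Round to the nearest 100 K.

9700 K

(t − 60)^(-0.1332) = 204/329.7 = 0.61874.
t − 60 = 0.61874^(1/-0.1332) = 0.61874^(-7.508) = 36.748, so t = 96.748.
T = 100·t = 9675 K → 9700 K to the nearest 100 K.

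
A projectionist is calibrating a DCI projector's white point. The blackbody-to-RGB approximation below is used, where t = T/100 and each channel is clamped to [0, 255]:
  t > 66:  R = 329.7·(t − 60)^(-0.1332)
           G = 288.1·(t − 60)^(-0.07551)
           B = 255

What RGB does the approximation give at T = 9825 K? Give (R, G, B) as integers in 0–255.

t = 9825/100 = 98.25; the t > 66 branch applies.
R = 329.7·(98.25 − 60)^(-0.1332) = 329.7·38.25^(-0.1332) = 329.7·0.61545 = 202.914.
G = 288.1·(98.25 − 60)^(-0.07551) = 288.1·38.25^(-0.07551) = 288.1·0.75944 = 218.796.
B = 255 by definition for t > 66.
Rounded: (203, 219, 255).

(203, 219, 255)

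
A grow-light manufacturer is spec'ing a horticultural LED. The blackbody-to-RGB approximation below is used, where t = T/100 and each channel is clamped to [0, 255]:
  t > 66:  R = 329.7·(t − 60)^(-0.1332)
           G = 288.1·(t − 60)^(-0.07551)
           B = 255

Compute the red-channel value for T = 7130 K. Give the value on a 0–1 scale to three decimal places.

0.936

t = 7130/100 = 71.3; the t > 66 branch applies.
R = 329.7·(71.3 − 60)^(-0.1332) = 329.7·11.3^(-0.1332) = 329.7·0.72399 = 238.698.
On a 0–1 scale: 238.698/255 = 0.9361 → 0.936.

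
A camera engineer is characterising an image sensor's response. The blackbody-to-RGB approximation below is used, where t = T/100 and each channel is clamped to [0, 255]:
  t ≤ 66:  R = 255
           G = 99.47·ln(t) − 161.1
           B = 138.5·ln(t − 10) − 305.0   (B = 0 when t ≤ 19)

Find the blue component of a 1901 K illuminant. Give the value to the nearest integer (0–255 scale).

t = 1901/100 = 19.01; the t ≤ 66 branch applies.
B = 138.5·ln(19.01 − 10) − 305.0 = 138.5·ln 9.01 − 305.0 = 138.5·2.1983 − 305.0 = -0.531 → clamped to 0.
Rounded: 0.

0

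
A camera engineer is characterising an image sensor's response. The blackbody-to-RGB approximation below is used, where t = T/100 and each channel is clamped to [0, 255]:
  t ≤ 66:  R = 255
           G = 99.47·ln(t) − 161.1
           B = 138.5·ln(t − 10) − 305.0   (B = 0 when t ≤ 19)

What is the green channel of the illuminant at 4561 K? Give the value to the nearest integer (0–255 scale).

t = 4561/100 = 45.61; the t ≤ 66 branch applies.
G = 99.47·ln 45.61 − 161.1 = 99.47·3.8201 − 161.1 = 218.888.
Rounded: 219.

219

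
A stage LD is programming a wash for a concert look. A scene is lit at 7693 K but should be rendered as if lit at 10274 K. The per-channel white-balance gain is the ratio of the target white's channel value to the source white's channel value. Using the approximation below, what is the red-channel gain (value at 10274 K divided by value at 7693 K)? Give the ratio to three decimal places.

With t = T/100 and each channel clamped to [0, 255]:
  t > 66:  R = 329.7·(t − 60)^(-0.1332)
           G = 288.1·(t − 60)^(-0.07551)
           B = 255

At 7693 K (t = 76.93):
  R = 329.7·(76.93 − 60)^(-0.1332) = 329.7·16.93^(-0.1332) = 329.7·0.68603 = 226.184.
At 10274 K (t = 102.74):
  R = 329.7·(102.74 − 60)^(-0.1332) = 329.7·42.74^(-0.1332) = 329.7·0.60642 = 199.936.
Gain = 199.936 / 226.184 = 0.8840 → 0.884.

0.884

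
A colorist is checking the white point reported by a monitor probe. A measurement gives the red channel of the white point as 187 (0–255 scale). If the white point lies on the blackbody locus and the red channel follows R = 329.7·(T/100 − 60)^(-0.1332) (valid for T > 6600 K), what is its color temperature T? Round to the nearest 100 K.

13100 K

(t − 60)^(-0.1332) = 187/329.7 = 0.56718.
t − 60 = 0.56718^(1/-0.1332) = 0.56718^(-7.508) = 70.620, so t = 130.620.
T = 100·t = 13062 K → 13100 K to the nearest 100 K.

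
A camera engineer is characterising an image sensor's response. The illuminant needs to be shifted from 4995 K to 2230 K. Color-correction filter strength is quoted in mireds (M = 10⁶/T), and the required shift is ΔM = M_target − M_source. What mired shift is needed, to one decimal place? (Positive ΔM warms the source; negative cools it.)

+248.2 mireds

M_source = 10⁶/4995 = 200.200; M_target = 10⁶/2230 = 448.430.
ΔM = 448.430 − 200.200 = 248.230 → +248.2 mireds, a warming shift.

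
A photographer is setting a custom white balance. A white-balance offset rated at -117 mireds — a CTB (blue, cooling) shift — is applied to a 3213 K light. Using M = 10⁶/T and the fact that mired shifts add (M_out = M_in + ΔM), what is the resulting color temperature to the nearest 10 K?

5150 K

M_in = 10⁶/3213 = 311.24 mireds.
M_out = 311.24 + (-117) = 194.24 mireds.
T_out = 10⁶/194.24 = 5148.4 K → 5150 K.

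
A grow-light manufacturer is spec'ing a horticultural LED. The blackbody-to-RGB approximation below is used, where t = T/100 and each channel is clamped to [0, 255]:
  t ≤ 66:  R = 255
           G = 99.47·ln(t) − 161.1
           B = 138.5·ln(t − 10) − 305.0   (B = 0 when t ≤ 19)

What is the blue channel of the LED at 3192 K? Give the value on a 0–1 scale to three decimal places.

0.481

t = 3192/100 = 31.92; the t ≤ 66 branch applies.
B = 138.5·ln(31.92 − 10) − 305.0 = 138.5·ln 21.92 − 305.0 = 138.5·3.0874 − 305.0 = 122.605.
On a 0–1 scale: 122.605/255 = 0.4808 → 0.481.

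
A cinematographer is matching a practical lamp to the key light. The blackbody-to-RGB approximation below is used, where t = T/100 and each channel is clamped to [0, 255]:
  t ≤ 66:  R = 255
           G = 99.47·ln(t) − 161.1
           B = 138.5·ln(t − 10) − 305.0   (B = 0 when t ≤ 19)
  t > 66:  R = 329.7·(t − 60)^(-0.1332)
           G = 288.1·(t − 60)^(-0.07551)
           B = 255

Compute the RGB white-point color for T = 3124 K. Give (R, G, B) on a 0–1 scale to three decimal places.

t = 3124/100 = 31.24; the t ≤ 66 branch applies.
R = 255 by definition for t ≤ 66.
G = 99.47·ln 31.24 − 161.1 = 99.47·3.4417 − 161.1 = 181.246.
B = 138.5·ln(31.24 − 10) − 305.0 = 138.5·ln 21.24 − 305.0 = 138.5·3.0559 − 305.0 = 118.240.
Dividing each by 255: (1.0000, 0.7108, 0.4637) → (1.000, 0.711, 0.464).

(1.000, 0.711, 0.464)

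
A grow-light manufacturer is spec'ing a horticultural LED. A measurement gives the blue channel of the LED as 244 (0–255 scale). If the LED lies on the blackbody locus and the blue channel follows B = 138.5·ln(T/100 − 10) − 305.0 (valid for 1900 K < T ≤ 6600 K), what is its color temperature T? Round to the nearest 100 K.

ln(t − 10) = (244 + 305.0) / 138.5 = 3.9639.
t − 10 = e^3.9639 = 52.662, so t = 62.662.
T = 100·t = 6266 K → 6300 K to the nearest 100 K.

6300 K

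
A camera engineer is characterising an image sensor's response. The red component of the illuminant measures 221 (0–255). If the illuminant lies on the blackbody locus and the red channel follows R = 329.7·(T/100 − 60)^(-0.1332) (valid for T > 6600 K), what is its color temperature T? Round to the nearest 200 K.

(t − 60)^(-0.1332) = 221/329.7 = 0.67031.
t − 60 = 0.67031^(1/-0.1332) = 0.67031^(-7.508) = 20.149, so t = 80.149.
T = 100·t = 8015 K → 8000 K to the nearest 200 K.

8000 K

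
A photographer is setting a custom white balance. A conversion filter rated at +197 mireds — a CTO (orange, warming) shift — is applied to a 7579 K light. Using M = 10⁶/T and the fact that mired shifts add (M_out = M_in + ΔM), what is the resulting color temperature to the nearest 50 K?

3050 K

M_in = 10⁶/7579 = 131.94 mireds.
M_out = 131.94 + (+197) = 328.94 mireds.
T_out = 10⁶/328.94 = 3040.0 K → 3050 K.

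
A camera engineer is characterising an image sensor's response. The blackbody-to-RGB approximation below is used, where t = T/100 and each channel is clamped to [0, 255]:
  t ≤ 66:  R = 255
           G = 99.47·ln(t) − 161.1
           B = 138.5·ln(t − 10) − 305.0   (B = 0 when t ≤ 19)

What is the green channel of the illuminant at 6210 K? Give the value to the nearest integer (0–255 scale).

t = 6210/100 = 62.1; the t ≤ 66 branch applies.
G = 99.47·ln 62.1 − 161.1 = 99.47·4.1287 − 161.1 = 249.586.
Rounded: 250.

250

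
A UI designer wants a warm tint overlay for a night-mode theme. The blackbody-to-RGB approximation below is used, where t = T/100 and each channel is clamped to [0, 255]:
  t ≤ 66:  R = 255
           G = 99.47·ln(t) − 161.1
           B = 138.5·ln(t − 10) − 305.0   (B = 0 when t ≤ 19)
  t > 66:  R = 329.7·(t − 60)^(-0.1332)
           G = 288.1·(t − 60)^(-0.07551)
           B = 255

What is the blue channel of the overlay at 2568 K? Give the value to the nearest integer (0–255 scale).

76

t = 2568/100 = 25.68; the t ≤ 66 branch applies.
B = 138.5·ln(25.68 − 10) − 305.0 = 138.5·ln 15.68 − 305.0 = 138.5·2.7524 − 305.0 = 76.205.
Rounded: 76.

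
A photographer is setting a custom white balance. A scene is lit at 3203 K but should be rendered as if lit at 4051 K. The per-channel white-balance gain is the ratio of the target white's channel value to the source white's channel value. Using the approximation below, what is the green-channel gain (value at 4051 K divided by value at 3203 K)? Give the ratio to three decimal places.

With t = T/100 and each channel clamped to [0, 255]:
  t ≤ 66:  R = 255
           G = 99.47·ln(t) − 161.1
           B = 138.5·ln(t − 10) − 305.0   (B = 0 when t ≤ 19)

At 3203 K (t = 32.03):
  G = 99.47·ln 32.03 − 161.1 = 99.47·3.4667 − 161.1 = 183.730.
At 4051 K (t = 40.51):
  G = 99.47·ln 40.51 − 161.1 = 99.47·3.7015 − 161.1 = 207.093.
Gain = 207.093 / 183.730 = 1.1272 → 1.127.

1.127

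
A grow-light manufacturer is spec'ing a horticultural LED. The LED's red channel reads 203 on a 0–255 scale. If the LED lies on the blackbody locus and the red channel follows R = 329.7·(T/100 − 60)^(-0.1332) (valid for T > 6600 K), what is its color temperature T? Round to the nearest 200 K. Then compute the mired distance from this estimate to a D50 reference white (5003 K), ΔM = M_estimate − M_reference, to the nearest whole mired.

-98 mireds

(t − 60)^(-0.1332) = 203/329.7 = 0.61571.
t − 60 = 0.61571^(1/-0.1332) = 0.61571^(-7.508) = 38.129, so t = 98.129.
T = 100·t = 9813 K → 9800 K to the nearest 200 K.
M_estimate = 10⁶/9800 = 102.04; M_reference = 10⁶/5003 = 199.88.
ΔM = 102.04 − 199.88 = -97.84 → -98 mireds.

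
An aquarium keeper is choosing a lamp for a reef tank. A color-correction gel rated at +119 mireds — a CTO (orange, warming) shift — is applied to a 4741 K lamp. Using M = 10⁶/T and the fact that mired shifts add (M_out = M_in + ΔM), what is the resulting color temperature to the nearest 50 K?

3050 K

M_in = 10⁶/4741 = 210.93 mireds.
M_out = 210.93 + (+119) = 329.93 mireds.
T_out = 10⁶/329.93 = 3031.0 K → 3050 K.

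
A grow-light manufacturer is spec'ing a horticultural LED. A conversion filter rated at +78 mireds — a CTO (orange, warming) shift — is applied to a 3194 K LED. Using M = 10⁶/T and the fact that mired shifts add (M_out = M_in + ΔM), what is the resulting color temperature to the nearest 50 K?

2550 K

M_in = 10⁶/3194 = 313.09 mireds.
M_out = 313.09 + (+78) = 391.09 mireds.
T_out = 10⁶/391.09 = 2557.0 K → 2550 K.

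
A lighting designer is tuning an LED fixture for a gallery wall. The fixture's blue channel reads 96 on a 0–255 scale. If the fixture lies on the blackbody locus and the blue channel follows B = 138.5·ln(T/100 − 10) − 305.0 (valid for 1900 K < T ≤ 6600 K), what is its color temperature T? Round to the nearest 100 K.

ln(t − 10) = (96 + 305.0) / 138.5 = 2.8953.
t − 10 = e^2.8953 = 18.089, so t = 28.089.
T = 100·t = 2809 K → 2800 K to the nearest 100 K.

2800 K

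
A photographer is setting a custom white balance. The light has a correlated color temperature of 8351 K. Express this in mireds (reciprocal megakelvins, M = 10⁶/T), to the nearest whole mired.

120 mireds

M = 10⁶ / 8351 = 119.746 → 120 mireds.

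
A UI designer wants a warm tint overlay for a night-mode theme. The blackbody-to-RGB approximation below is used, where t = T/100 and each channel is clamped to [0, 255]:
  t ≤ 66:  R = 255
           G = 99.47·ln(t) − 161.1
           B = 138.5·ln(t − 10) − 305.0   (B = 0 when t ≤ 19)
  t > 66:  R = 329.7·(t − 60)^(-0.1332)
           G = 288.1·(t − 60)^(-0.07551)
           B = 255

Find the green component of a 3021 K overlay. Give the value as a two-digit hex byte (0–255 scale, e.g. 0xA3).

t = 3021/100 = 30.21; the t ≤ 66 branch applies.
G = 99.47·ln 30.21 − 161.1 = 99.47·3.4082 − 161.1 = 177.911.
Rounded: 178; in hex, 0xB2.

0xB2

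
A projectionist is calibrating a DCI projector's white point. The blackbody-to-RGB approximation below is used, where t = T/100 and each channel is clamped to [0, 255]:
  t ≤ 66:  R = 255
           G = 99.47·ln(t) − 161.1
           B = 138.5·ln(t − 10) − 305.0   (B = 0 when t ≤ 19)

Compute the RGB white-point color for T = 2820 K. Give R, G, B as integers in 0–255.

t = 2820/100 = 28.2; the t ≤ 66 branch applies.
R = 255 by definition for t ≤ 66.
G = 99.47·ln 28.2 − 161.1 = 99.47·3.3393 − 161.1 = 171.062.
B = 138.5·ln(28.2 − 10) − 305.0 = 138.5·ln 18.2 − 305.0 = 138.5·2.9014 − 305.0 = 96.847.
Rounded: (255, 171, 97).

R=255, G=171, B=97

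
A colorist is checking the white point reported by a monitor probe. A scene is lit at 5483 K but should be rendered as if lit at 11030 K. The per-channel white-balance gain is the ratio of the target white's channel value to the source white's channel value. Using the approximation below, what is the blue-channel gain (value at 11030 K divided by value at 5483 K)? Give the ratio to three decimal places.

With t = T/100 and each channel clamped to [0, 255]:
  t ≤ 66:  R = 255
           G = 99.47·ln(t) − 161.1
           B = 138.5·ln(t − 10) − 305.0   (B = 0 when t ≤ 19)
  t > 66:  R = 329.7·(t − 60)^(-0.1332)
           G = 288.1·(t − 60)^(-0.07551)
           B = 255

1.150

At 5483 K (t = 54.83):
  B = 138.5·ln(54.83 − 10) − 305.0 = 138.5·ln 44.83 − 305.0 = 138.5·3.8029 − 305.0 = 221.699.
At 11030 K (t = 110.3):
  B = 255 by definition for t > 66.
Gain = 255.000 / 221.699 = 1.1502 → 1.150.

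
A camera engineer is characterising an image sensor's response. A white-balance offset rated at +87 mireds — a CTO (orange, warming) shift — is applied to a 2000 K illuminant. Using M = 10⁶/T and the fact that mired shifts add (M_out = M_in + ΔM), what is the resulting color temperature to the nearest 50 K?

1700 K

M_in = 10⁶/2000 = 500.00 mireds.
M_out = 500.00 + (+87) = 587.00 mireds.
T_out = 10⁶/587.00 = 1703.6 K → 1700 K.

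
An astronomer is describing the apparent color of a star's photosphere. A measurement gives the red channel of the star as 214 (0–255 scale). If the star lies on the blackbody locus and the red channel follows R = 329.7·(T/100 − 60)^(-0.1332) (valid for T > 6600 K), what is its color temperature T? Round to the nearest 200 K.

(t − 60)^(-0.1332) = 214/329.7 = 0.64907.
t − 60 = 0.64907^(1/-0.1332) = 0.64907^(-7.508) = 25.657, so t = 85.657.
T = 100·t = 8566 K → 8600 K to the nearest 200 K.

8600 K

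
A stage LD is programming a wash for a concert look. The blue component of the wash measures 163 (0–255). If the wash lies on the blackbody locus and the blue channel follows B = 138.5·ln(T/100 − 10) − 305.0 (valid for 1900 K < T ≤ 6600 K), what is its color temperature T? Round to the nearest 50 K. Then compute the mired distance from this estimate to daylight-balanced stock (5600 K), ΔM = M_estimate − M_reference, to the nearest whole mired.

ln(t − 10) = (163 + 305.0) / 138.5 = 3.3791.
t − 10 = e^3.3791 = 29.343, so t = 39.343.
T = 100·t = 3934 K → 3950 K to the nearest 50 K.
M_estimate = 10⁶/3950 = 253.16; M_reference = 10⁶/5600 = 178.57.
ΔM = 253.16 − 178.57 = 74.59 → +75 mireds.

+75 mireds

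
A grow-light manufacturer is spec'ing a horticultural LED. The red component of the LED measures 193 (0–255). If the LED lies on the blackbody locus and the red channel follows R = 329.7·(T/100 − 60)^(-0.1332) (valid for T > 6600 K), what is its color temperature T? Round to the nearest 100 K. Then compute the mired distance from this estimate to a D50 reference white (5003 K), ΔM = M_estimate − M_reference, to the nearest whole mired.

(t − 60)^(-0.1332) = 193/329.7 = 0.58538.
t − 60 = 0.58538^(1/-0.1332) = 0.58538^(-7.508) = 55.713, so t = 115.713.
T = 100·t = 11571 K → 11600 K to the nearest 100 K.
M_estimate = 10⁶/11600 = 86.21; M_reference = 10⁶/5003 = 199.88.
ΔM = 86.21 − 199.88 = -113.67 → -114 mireds.

-114 mireds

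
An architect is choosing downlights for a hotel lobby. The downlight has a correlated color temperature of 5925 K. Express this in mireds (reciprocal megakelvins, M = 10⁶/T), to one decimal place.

168.8 mireds

M = 10⁶ / 5925 = 168.776 → 168.8 mireds.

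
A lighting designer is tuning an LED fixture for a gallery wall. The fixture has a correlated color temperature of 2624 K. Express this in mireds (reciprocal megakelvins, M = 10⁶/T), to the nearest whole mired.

M = 10⁶ / 2624 = 381.098 → 381 mireds.

381 mireds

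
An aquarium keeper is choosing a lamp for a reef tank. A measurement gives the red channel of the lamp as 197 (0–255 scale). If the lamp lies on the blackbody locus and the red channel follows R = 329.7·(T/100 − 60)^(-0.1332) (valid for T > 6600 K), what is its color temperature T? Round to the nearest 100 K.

10800 K

(t − 60)^(-0.1332) = 197/329.7 = 0.59751.
t − 60 = 0.59751^(1/-0.1332) = 0.59751^(-7.508) = 47.761, so t = 107.761.
T = 100·t = 10776 K → 10800 K to the nearest 100 K.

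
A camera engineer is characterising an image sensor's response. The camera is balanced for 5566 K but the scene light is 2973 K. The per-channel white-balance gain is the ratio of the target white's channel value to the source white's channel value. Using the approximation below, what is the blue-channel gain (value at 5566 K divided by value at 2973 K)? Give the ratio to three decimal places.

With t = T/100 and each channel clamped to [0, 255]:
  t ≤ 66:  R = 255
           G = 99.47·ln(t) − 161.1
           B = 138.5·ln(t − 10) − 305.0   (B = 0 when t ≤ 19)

2.076

At 2973 K (t = 29.73):
  B = 138.5·ln(29.73 − 10) − 305.0 = 138.5·ln 19.73 − 305.0 = 138.5·2.9821 − 305.0 = 108.026.
At 5566 K (t = 55.66):
  B = 138.5·ln(55.66 − 10) − 305.0 = 138.5·ln 45.66 − 305.0 = 138.5·3.8212 − 305.0 = 224.239.
Gain = 224.239 / 108.026 = 2.0758 → 2.076.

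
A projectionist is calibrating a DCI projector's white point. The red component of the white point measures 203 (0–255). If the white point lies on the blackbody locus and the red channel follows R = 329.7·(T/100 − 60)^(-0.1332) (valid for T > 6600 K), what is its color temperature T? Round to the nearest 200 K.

9800 K

(t − 60)^(-0.1332) = 203/329.7 = 0.61571.
t − 60 = 0.61571^(1/-0.1332) = 0.61571^(-7.508) = 38.129, so t = 98.129.
T = 100·t = 9813 K → 9800 K to the nearest 200 K.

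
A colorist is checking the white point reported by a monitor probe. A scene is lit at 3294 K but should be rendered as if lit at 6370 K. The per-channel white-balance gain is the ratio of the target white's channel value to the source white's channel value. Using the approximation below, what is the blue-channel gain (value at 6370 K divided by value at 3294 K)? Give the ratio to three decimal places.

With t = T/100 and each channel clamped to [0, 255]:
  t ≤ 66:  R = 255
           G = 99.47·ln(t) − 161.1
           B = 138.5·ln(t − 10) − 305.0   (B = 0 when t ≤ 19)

At 3294 K (t = 32.94):
  B = 138.5·ln(32.94 − 10) − 305.0 = 138.5·ln 22.94 − 305.0 = 138.5·3.1329 − 305.0 = 128.904.
At 6370 K (t = 63.7):
  B = 138.5·ln(63.7 − 10) − 305.0 = 138.5·ln 53.7 − 305.0 = 138.5·3.9834 − 305.0 = 246.703.
Gain = 246.703 / 128.904 = 1.9138 → 1.914.

1.914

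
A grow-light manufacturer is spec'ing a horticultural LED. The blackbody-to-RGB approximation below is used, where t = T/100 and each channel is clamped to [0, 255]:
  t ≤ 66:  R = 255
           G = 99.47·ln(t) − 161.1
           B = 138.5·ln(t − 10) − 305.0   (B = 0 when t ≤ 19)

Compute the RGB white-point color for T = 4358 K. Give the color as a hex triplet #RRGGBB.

#FFD6B6

t = 4358/100 = 43.58; the t ≤ 66 branch applies.
R = 255 by definition for t ≤ 66.
G = 99.47·ln 43.58 − 161.1 = 99.47·3.7746 − 161.1 = 214.359.
B = 138.5·ln(43.58 − 10) − 305.0 = 138.5·ln 33.58 − 305.0 = 138.5·3.5139 − 305.0 = 181.679.
Rounded: (255, 214, 182).
In hex: #FFD6B6.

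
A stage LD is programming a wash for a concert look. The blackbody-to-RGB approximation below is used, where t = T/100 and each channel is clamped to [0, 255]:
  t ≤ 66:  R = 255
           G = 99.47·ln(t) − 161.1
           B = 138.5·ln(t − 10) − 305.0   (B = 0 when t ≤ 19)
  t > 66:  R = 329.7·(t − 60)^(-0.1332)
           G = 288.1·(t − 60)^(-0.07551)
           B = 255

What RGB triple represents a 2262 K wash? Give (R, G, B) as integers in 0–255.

(255, 149, 46)

t = 2262/100 = 22.62; the t ≤ 66 branch applies.
R = 255 by definition for t ≤ 66.
G = 99.47·ln 22.62 − 161.1 = 99.47·3.1188 − 161.1 = 149.130.
B = 138.5·ln(22.62 − 10) − 305.0 = 138.5·ln 12.62 − 305.0 = 138.5·2.5353 − 305.0 = 46.137.
Rounded: (255, 149, 46).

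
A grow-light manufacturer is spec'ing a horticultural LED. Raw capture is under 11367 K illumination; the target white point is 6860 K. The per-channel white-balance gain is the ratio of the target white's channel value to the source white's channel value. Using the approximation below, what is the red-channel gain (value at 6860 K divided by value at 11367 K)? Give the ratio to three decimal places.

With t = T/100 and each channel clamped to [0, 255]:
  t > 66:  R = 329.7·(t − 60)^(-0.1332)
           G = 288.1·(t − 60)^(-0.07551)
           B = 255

At 11367 K (t = 113.67):
  R = 329.7·(113.67 − 60)^(-0.1332) = 329.7·53.67^(-0.1332) = 329.7·0.58830 = 193.963.
At 6860 K (t = 68.6):
  R = 329.7·(68.6 − 60)^(-0.1332) = 329.7·8.6^(-0.1332) = 329.7·0.75080 = 247.539.
Gain = 247.539 / 193.963 = 1.2762 → 1.276.

1.276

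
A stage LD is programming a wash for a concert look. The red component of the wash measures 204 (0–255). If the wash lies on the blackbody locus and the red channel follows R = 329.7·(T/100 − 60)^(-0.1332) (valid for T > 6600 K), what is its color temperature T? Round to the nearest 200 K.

(t − 60)^(-0.1332) = 204/329.7 = 0.61874.
t − 60 = 0.61874^(1/-0.1332) = 0.61874^(-7.508) = 36.748, so t = 96.748.
T = 100·t = 9675 K → 9600 K to the nearest 200 K.

9600 K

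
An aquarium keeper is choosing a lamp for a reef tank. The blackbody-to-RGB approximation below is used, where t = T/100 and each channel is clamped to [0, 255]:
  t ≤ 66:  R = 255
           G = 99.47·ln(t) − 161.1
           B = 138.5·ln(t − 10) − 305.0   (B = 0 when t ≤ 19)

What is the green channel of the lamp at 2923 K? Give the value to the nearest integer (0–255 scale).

175

t = 2923/100 = 29.23; the t ≤ 66 branch applies.
G = 99.47·ln 29.23 − 161.1 = 99.47·3.3752 − 161.1 = 174.631.
Rounded: 175.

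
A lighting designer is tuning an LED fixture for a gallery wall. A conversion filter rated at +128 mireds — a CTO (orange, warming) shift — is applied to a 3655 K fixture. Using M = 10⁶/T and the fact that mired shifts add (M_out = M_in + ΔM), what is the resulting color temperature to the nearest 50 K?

M_in = 10⁶/3655 = 273.60 mireds.
M_out = 273.60 + (+128) = 401.60 mireds.
T_out = 10⁶/401.60 = 2490.1 K → 2500 K.

2500 K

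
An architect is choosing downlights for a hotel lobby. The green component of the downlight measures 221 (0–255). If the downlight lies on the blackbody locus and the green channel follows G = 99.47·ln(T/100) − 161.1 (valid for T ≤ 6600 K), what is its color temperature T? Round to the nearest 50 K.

4650 K

ln t = (221 + 161.1) / 99.47 = 3.8414.
t = e^3.8414 = 46.589.
T = 100·t = 4659 K → 4650 K to the nearest 50 K.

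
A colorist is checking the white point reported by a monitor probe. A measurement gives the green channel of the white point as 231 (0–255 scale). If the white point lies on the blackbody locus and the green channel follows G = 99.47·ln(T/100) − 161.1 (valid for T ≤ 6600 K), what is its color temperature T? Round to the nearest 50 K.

ln t = (231 + 161.1) / 99.47 = 3.9419.
t = e^3.9419 = 51.516.
T = 100·t = 5152 K → 5150 K to the nearest 50 K.

5150 K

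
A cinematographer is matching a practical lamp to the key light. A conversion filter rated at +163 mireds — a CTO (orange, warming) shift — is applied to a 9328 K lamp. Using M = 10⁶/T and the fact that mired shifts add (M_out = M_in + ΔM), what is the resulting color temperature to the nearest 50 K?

3700 K

M_in = 10⁶/9328 = 107.20 mireds.
M_out = 107.20 + (+163) = 270.20 mireds.
T_out = 10⁶/270.20 = 3700.9 K → 3700 K.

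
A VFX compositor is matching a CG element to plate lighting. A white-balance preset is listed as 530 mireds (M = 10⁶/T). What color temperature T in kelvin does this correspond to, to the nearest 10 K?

1890 K

T = 10⁶ / 530 = 1886.79 K → 1890 K.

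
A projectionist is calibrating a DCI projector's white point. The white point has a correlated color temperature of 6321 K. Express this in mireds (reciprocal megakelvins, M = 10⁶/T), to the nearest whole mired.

158 mireds

M = 10⁶ / 6321 = 158.203 → 158 mireds.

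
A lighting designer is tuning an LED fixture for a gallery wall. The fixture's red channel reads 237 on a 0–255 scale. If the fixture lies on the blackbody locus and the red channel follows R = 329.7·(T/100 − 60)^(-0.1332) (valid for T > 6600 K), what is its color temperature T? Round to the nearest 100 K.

7200 K

(t − 60)^(-0.1332) = 237/329.7 = 0.71884.
t − 60 = 0.71884^(1/-0.1332) = 0.71884^(-7.508) = 11.922, so t = 71.922.
T = 100·t = 7192 K → 7200 K to the nearest 100 K.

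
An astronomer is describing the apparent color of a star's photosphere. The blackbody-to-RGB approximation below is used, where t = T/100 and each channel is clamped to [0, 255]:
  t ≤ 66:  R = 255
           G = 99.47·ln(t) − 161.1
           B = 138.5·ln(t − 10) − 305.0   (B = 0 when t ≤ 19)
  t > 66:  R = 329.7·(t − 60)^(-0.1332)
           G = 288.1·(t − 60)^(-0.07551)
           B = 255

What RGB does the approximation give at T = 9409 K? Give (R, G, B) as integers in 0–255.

t = 9409/100 = 94.09; the t > 66 branch applies.
R = 329.7·(94.09 − 60)^(-0.1332) = 329.7·34.09^(-0.1332) = 329.7·0.62496 = 206.050.
G = 288.1·(94.09 − 60)^(-0.07551) = 288.1·34.09^(-0.07551) = 288.1·0.76608 = 220.706.
B = 255 by definition for t > 66.
Rounded: (206, 221, 255).

(206, 221, 255)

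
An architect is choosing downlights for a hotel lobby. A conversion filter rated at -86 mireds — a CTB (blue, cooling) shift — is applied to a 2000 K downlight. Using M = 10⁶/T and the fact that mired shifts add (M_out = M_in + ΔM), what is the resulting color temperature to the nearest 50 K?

2400 K

M_in = 10⁶/2000 = 500.00 mireds.
M_out = 500.00 + (-86) = 414.00 mireds.
T_out = 10⁶/414.00 = 2415.5 K → 2400 K.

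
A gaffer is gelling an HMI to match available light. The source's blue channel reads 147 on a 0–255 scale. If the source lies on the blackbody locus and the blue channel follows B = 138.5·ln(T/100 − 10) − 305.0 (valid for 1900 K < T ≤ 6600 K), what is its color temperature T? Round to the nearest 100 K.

3600 K

ln(t − 10) = (147 + 305.0) / 138.5 = 3.2635.
t − 10 = e^3.2635 = 26.142, so t = 36.142.
T = 100·t = 3614 K → 3600 K to the nearest 100 K.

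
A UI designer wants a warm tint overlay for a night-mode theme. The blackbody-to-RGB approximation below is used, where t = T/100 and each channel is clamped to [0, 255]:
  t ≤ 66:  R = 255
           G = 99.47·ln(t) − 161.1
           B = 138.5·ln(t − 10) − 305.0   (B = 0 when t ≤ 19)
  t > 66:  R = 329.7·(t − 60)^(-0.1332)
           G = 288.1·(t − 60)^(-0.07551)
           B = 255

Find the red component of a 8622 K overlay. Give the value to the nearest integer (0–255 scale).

213

t = 8622/100 = 86.22; the t > 66 branch applies.
R = 329.7·(86.22 − 60)^(-0.1332) = 329.7·26.22^(-0.1332) = 329.7·0.64720 = 213.382.
Rounded: 213.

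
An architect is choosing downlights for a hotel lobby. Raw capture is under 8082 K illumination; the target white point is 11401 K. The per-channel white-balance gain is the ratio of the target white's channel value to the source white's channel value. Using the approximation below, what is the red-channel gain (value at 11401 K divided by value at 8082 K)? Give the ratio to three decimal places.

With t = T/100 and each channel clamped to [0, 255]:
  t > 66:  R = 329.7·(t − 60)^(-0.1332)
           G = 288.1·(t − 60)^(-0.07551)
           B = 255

0.881

At 8082 K (t = 80.82):
  R = 329.7·(80.82 − 60)^(-0.1332) = 329.7·20.82^(-0.1332) = 329.7·0.66739 = 220.038.
At 11401 K (t = 114.01):
  R = 329.7·(114.01 − 60)^(-0.1332) = 329.7·54.01^(-0.1332) = 329.7·0.58781 = 193.800.
Gain = 193.800 / 220.038 = 0.8808 → 0.881.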